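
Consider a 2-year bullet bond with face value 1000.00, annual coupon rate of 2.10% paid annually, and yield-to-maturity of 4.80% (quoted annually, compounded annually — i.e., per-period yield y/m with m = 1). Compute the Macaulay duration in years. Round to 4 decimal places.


Answer: Macaulay duration = 1.9789 years

Derivation:
Coupon per period c = face * coupon_rate / m = 21.000000
Periods per year m = 1; per-period yield y/m = 0.048000
Number of cashflows N = 2
Cashflows (t years, CF_t, discount factor 1/(1+y/m)^(m*t), PV):
  t = 1.0000: CF_t = 21.000000, DF = 0.954198, PV = 20.038168
  t = 2.0000: CF_t = 1021.000000, DF = 0.910495, PV = 929.615116
Price P = sum_t PV_t = 949.653284
Macaulay numerator sum_t t * PV_t:
  t * PV_t at t = 1.0000: 20.038168
  t * PV_t at t = 2.0000: 1859.230231
Macaulay duration D = (sum_t t * PV_t) / P = 1879.268399 / 949.653284 = 1.978899


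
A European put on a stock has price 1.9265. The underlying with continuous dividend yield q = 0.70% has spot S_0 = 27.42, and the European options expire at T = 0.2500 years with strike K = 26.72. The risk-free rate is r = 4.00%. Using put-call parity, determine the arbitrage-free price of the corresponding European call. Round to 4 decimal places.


Answer: Call price = 2.8444

Derivation:
Put-call parity: C - P = S_0 * exp(-qT) - K * exp(-rT).
S_0 * exp(-qT) = 27.4200 * 0.99825153 = 27.37205696
K * exp(-rT) = 26.7200 * 0.99004983 = 26.45413156
C = P + S*exp(-qT) - K*exp(-rT)
C = 1.9265 + 27.37205696 - 26.45413156 = 2.8444


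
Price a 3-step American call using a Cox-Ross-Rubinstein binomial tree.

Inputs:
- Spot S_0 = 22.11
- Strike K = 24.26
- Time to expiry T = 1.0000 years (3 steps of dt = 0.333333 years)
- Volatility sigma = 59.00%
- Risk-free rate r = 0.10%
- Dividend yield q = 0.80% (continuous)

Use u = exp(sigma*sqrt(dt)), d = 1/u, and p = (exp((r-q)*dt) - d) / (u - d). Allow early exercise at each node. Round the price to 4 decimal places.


Answer: Price = V(0,0) = 4.6640

Derivation:
dt = T/N = 0.333333
u = exp(sigma*sqrt(dt)) = 1.405842; d = 1/u = 0.711317
p = (exp((r-q)*dt) - d) / (u - d) = 0.412299
Discount per step: exp(-r*dt) = 0.999667
Stock lattice S(k, i) with i counting down-moves:
  k=0: S(0,0) = 22.1100
  k=1: S(1,0) = 31.0832; S(1,1) = 15.7272
  k=2: S(2,0) = 43.6980; S(2,1) = 22.1100; S(2,2) = 11.1870
  k=3: S(3,0) = 61.4326; S(3,1) = 31.0832; S(3,2) = 15.7272; S(3,3) = 7.9575
Terminal payoffs V(N, i) = max(S_T - K, 0):
  V(3,0) = 37.172559; V(3,1) = 6.823174; V(3,2) = 0.000000; V(3,3) = 0.000000
Backward induction: V(k, i) = exp(-r*dt) * [p * V(k+1, i) + (1-p) * V(k+1, i+1)]; then take max(V_cont, immediate exercise) for American.
  V(2,0) = exp(-r*dt) * [p*37.172559 + (1-p)*6.823174] = 19.329755; exercise = 19.438043; V(2,0) = max -> 19.438043
  V(2,1) = exp(-r*dt) * [p*6.823174 + (1-p)*0.000000] = 2.812251; exercise = 0.000000; V(2,1) = max -> 2.812251
  V(2,2) = exp(-r*dt) * [p*0.000000 + (1-p)*0.000000] = 0.000000; exercise = 0.000000; V(2,2) = max -> 0.000000
  V(1,0) = exp(-r*dt) * [p*19.438043 + (1-p)*2.812251] = 9.663829; exercise = 6.823174; V(1,0) = max -> 9.663829
  V(1,1) = exp(-r*dt) * [p*2.812251 + (1-p)*0.000000] = 1.159102; exercise = 0.000000; V(1,1) = max -> 1.159102
  V(0,0) = exp(-r*dt) * [p*9.663829 + (1-p)*1.159102] = 4.664039; exercise = 0.000000; V(0,0) = max -> 4.664039


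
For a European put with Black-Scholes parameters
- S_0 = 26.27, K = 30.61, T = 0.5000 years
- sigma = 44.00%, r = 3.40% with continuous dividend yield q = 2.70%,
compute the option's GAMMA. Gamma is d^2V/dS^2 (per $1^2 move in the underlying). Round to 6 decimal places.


d1 = -0.3246235606; d2 = -0.6357505443
phi(d1) = 0.3784661049; exp(-qT) = 0.9865907163; exp(-rT) = 0.9831436846
Gamma = exp(-qT) * phi(d1) / (S * sigma * sqrt(T)) = 0.9865907163 * 0.3784661049 / (26.2700 * 0.4400 * 0.7071067812) = 0.045684

Answer: Gamma = 0.045684


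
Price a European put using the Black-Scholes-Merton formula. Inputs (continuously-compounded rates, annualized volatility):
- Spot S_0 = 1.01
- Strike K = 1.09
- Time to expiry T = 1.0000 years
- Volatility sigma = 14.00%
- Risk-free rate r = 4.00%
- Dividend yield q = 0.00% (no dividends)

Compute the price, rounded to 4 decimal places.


d1 = (ln(S/K) + (r - q + 0.5*sigma^2) * T) / (sigma * sqrt(T)) = -0.18876690
d2 = d1 - sigma * sqrt(T) = -0.32876690
exp(-rT) = 0.96078944; exp(-qT) = 1.00000000
P = K * exp(-rT) * N(-d2) - S_0 * exp(-qT) * N(-d1)
N(-d1) = 0.57486224; N(-d2) = 0.62883406
P = 1.0900 * 0.96078944 * 0.62883406 - 1.0100 * 1.00000000 * 0.57486224 = 0.0779

Answer: Price = 0.0779


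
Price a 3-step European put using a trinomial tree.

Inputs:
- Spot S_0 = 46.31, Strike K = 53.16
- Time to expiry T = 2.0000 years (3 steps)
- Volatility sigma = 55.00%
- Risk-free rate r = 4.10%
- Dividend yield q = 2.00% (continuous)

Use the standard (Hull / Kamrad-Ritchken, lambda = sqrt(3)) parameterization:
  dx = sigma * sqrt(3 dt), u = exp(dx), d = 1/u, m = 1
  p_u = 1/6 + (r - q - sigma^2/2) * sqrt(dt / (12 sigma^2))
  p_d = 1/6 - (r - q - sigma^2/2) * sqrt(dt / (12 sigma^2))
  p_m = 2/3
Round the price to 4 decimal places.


dt = T/N = 0.666667; dx = sigma*sqrt(3*dt) = 0.777817
u = exp(dx) = 2.176716; d = 1/u = 0.459408
p_u = 0.110848, p_m = 0.666667, p_d = 0.222485
Discount per step: exp(-r*dt) = 0.973037
Stock lattice S(k, j) with j the centered position index:
  k=0: S(0,+0) = 46.3100
  k=1: S(1,-1) = 21.2752; S(1,+0) = 46.3100; S(1,+1) = 100.8037
  k=2: S(2,-2) = 9.7740; S(2,-1) = 21.2752; S(2,+0) = 46.3100; S(2,+1) = 100.8037; S(2,+2) = 219.4211
  k=3: S(3,-3) = 4.4902; S(3,-2) = 9.7740; S(3,-1) = 21.2752; S(3,+0) = 46.3100; S(3,+1) = 100.8037; S(3,+2) = 219.4211; S(3,+3) = 477.6175
Terminal payoffs V(N, j) = max(K - S_T, 0):
  V(3,-3) = 48.669763; V(3,-2) = 43.386027; V(3,-1) = 31.884834; V(3,+0) = 6.850000; V(3,+1) = 0.000000; V(3,+2) = 0.000000; V(3,+3) = 0.000000
Backward induction: V(k, j) = exp(-r*dt) * [p_u * V(k+1, j+1) + p_m * V(k+1, j) + p_d * V(k+1, j-1)]
  V(2,-2) = exp(-r*dt) * [p_u*31.884834 + p_m*43.386027 + p_d*48.669763] = 42.119549
  V(2,-1) = exp(-r*dt) * [p_u*6.850000 + p_m*31.884834 + p_d*43.386027] = 30.814731
  V(2,+0) = exp(-r*dt) * [p_u*0.000000 + p_m*6.850000 + p_d*31.884834] = 11.346166
  V(2,+1) = exp(-r*dt) * [p_u*0.000000 + p_m*0.000000 + p_d*6.850000] = 1.482931
  V(2,+2) = exp(-r*dt) * [p_u*0.000000 + p_m*0.000000 + p_d*0.000000] = 0.000000
  V(1,-1) = exp(-r*dt) * [p_u*11.346166 + p_m*30.814731 + p_d*42.119549] = 30.331342
  V(1,+0) = exp(-r*dt) * [p_u*1.482931 + p_m*11.346166 + p_d*30.814731] = 14.191075
  V(1,+1) = exp(-r*dt) * [p_u*0.000000 + p_m*1.482931 + p_d*11.346166] = 3.418255
  V(0,+0) = exp(-r*dt) * [p_u*3.418255 + p_m*14.191075 + p_d*30.331342] = 16.140637

Answer: Price = V(0,0) = 16.1406


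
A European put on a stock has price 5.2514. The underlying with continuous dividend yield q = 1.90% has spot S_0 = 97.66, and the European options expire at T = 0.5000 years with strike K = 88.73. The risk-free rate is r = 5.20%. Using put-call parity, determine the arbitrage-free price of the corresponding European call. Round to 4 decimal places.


Answer: Call price = 15.5353

Derivation:
Put-call parity: C - P = S_0 * exp(-qT) - K * exp(-rT).
S_0 * exp(-qT) = 97.6600 * 0.99054498 = 96.73662299
K * exp(-rT) = 88.7300 * 0.97433509 = 86.45275250
C = P + S*exp(-qT) - K*exp(-rT)
C = 5.2514 + 96.73662299 - 86.45275250 = 15.5353


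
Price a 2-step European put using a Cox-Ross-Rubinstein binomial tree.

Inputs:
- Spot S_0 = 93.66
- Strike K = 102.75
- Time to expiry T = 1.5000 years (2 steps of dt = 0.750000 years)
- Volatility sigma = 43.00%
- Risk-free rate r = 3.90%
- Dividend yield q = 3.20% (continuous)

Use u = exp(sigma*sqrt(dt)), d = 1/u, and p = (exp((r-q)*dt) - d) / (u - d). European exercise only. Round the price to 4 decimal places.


dt = T/N = 0.750000
u = exp(sigma*sqrt(dt)) = 1.451200; d = 1/u = 0.689085
p = (exp((r-q)*dt) - d) / (u - d) = 0.414870
Discount per step: exp(-r*dt) = 0.971174
Stock lattice S(k, i) with i counting down-moves:
  k=0: S(0,0) = 93.6600
  k=1: S(1,0) = 135.9194; S(1,1) = 64.5397
  k=2: S(2,0) = 197.2463; S(2,1) = 93.6600; S(2,2) = 44.4733
Terminal payoffs V(N, i) = max(K - S_T, 0):
  V(2,0) = 0.000000; V(2,1) = 9.090000; V(2,2) = 58.276685
Backward induction: V(k, i) = exp(-r*dt) * [p * V(k+1, i) + (1-p) * V(k+1, i+1)].
  V(1,0) = exp(-r*dt) * [p*0.000000 + (1-p)*9.090000] = 5.165507
  V(1,1) = exp(-r*dt) * [p*9.090000 + (1-p)*58.276685] = 36.778921
  V(0,0) = exp(-r*dt) * [p*5.165507 + (1-p)*36.778921] = 22.981325

Answer: Price = V(0,0) = 22.9813


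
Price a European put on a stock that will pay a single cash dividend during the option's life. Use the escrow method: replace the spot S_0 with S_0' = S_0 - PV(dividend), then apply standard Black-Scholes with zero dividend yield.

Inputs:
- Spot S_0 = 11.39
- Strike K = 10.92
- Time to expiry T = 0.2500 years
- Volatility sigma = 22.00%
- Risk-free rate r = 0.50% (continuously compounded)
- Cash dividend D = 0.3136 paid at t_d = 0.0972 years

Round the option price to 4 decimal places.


Answer: Price = 0.4018

Derivation:
PV(D) = D * exp(-r * t_d) = 0.3136 * 0.99951412 = 0.31344763
S_0' = S_0 - PV(D) = 11.3900 - 0.31344763 = 11.07655237
d1 = (ln(S_0'/K) + (r + sigma^2/2)*T) / (sigma*sqrt(T)) = 0.19576823
d2 = d1 - sigma*sqrt(T) = 0.08576823
exp(-rT) = 0.99875078
N(-d1) = 0.42239579; N(-d2) = 0.46582533
P = K * exp(-rT) * N(-d2) - S_0' * N(-d1) = 10.9200 * 0.99875078 * 0.46582533 - 11.07655237 * 0.42239579 = 0.4018


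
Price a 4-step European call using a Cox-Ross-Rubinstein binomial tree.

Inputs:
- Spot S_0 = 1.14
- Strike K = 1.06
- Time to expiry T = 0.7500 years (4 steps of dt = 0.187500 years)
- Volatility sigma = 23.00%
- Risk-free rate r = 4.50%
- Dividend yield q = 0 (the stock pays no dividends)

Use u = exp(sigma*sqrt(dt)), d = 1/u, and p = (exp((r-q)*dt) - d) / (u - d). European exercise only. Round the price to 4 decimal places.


Answer: Price = V(0,0) = 0.1589

Derivation:
dt = T/N = 0.187500
u = exp(sigma*sqrt(dt)) = 1.104721; d = 1/u = 0.905206
p = (exp((r-q)*dt) - d) / (u - d) = 0.517591
Discount per step: exp(-r*dt) = 0.991598
Stock lattice S(k, i) with i counting down-moves:
  k=0: S(0,0) = 1.1400
  k=1: S(1,0) = 1.2594; S(1,1) = 1.0319
  k=2: S(2,0) = 1.3913; S(2,1) = 1.1400; S(2,2) = 0.9341
  k=3: S(3,0) = 1.5370; S(3,1) = 1.2594; S(3,2) = 1.0319; S(3,3) = 0.8456
  k=4: S(4,0) = 1.6979; S(4,1) = 1.3913; S(4,2) = 1.1400; S(4,3) = 0.9341; S(4,4) = 0.7654
Terminal payoffs V(N, i) = max(S_T - K, 0):
  V(4,0) = 0.637913; V(4,1) = 0.331266; V(4,2) = 0.080000; V(4,3) = 0.000000; V(4,4) = 0.000000
Backward induction: V(k, i) = exp(-r*dt) * [p * V(k+1, i) + (1-p) * V(k+1, i+1)].
  V(3,0) = exp(-r*dt) * [p*0.637913 + (1-p)*0.331266] = 0.485867
  V(3,1) = exp(-r*dt) * [p*0.331266 + (1-p)*0.080000] = 0.208288
  V(3,2) = exp(-r*dt) * [p*0.080000 + (1-p)*0.000000] = 0.041059
  V(3,3) = exp(-r*dt) * [p*0.000000 + (1-p)*0.000000] = 0.000000
  V(2,0) = exp(-r*dt) * [p*0.485867 + (1-p)*0.208288] = 0.349003
  V(2,1) = exp(-r*dt) * [p*0.208288 + (1-p)*0.041059] = 0.126543
  V(2,2) = exp(-r*dt) * [p*0.041059 + (1-p)*0.000000] = 0.021073
  V(1,0) = exp(-r*dt) * [p*0.349003 + (1-p)*0.126543] = 0.239656
  V(1,1) = exp(-r*dt) * [p*0.126543 + (1-p)*0.021073] = 0.075028
  V(0,0) = exp(-r*dt) * [p*0.239656 + (1-p)*0.075028] = 0.158892


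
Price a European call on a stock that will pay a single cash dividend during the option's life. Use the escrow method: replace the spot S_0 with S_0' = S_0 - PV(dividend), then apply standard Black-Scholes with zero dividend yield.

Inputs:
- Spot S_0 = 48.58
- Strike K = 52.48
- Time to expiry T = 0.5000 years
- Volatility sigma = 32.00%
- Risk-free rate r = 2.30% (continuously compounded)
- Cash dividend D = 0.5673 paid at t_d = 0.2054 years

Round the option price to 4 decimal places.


PV(D) = D * exp(-r * t_d) = 0.5673 * 0.99528694 = 0.56462628
S_0' = S_0 - PV(D) = 48.5800 - 0.56462628 = 48.01537372
d1 = (ln(S_0'/K) + (r + sigma^2/2)*T) / (sigma*sqrt(T)) = -0.22897399
d2 = d1 - sigma*sqrt(T) = -0.45524816
exp(-rT) = 0.98856587
N(d1) = 0.40944457; N(d2) = 0.32446536
C = S_0' * N(d1) - K * exp(-rT) * N(d2) = 48.01537372 * 0.40944457 - 52.4800 * 0.98856587 * 0.32446536 = 2.8264

Answer: Price = 2.8264


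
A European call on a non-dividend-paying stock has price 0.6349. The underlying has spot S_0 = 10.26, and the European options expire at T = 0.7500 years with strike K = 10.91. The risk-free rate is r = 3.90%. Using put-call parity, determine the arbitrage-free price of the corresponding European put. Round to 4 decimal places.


Answer: Put price = 0.9704

Derivation:
Put-call parity: C - P = S_0 * exp(-qT) - K * exp(-rT).
S_0 * exp(-qT) = 10.2600 * 1.00000000 = 10.26000000
K * exp(-rT) = 10.9100 * 0.97117364 = 10.59550442
P = C - S*exp(-qT) + K*exp(-rT)
P = 0.6349 - 10.26000000 + 10.59550442 = 0.9704


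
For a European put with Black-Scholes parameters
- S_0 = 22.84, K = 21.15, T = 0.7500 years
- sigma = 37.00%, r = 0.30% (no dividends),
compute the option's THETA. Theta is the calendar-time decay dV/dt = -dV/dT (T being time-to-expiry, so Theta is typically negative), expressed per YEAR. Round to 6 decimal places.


d1 = 0.4071442244; d2 = 0.0867148250
phi(d1) = 0.3672098695; exp(-qT) = 1.0000000000; exp(-rT) = 0.9977525294
Theta = -S*exp(-qT)*phi(d1)*sigma/(2*sqrt(T)) + r*K*exp(-rT)*N(-d2) - q*S*exp(-qT)*N(-d1)
N(-d1) = 0.3419510319; N(-d2) = 0.4654490961; sqrt(T) = 0.8660254038
Term 1 = -22.8400 * 1.0000000000 * 0.3672098695 * 0.3700 / (2 * 0.8660254038) = -1.7916432656
Term 2 = 0.0030 * 21.1500 * 0.9977525294 * 0.4654490961 = 0.0294663712
Term 3 = 0 (no dividend yield, q = 0)
Theta = -1.7916432656 + (0.0294663712) + (0.0000000000) = -1.762177

Answer: Theta = -1.762177


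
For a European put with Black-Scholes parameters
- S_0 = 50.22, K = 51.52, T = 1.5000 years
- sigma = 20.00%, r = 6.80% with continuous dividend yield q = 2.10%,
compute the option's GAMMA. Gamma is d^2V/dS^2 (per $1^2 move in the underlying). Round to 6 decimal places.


Answer: Gamma = 0.029988

Derivation:
d1 = 0.3059546265; d2 = 0.0610056522
phi(d1) = 0.3807003676; exp(-qT) = 0.9689909565; exp(-rT) = 0.9030295517
Gamma = exp(-qT) * phi(d1) / (S * sigma * sqrt(T)) = 0.9689909565 * 0.3807003676 / (50.2200 * 0.2000 * 1.2247448714) = 0.029988


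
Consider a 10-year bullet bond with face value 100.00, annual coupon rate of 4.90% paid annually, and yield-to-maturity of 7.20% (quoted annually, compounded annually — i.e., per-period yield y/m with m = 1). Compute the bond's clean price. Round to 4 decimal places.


Coupon per period c = face * coupon_rate / m = 4.900000
Periods per year m = 1; per-period yield y/m = 0.072000
Number of cashflows N = 10
Cashflows (t years, CF_t, discount factor 1/(1+y/m)^(m*t), PV):
  t = 1.0000: CF_t = 4.900000, DF = 0.932836, PV = 4.570896
  t = 2.0000: CF_t = 4.900000, DF = 0.870183, PV = 4.263895
  t = 3.0000: CF_t = 4.900000, DF = 0.811738, PV = 3.977514
  t = 4.0000: CF_t = 4.900000, DF = 0.757218, PV = 3.710368
  t = 5.0000: CF_t = 4.900000, DF = 0.706360, PV = 3.461164
  t = 6.0000: CF_t = 4.900000, DF = 0.658918, PV = 3.228698
  t = 7.0000: CF_t = 4.900000, DF = 0.614662, PV = 3.011845
  t = 8.0000: CF_t = 4.900000, DF = 0.573379, PV = 2.809557
  t = 9.0000: CF_t = 4.900000, DF = 0.534868, PV = 2.620855
  t = 10.0000: CF_t = 104.900000, DF = 0.498944, PV = 52.339267
Price P = sum_t PV_t = 83.994057

Answer: Price = 83.9941


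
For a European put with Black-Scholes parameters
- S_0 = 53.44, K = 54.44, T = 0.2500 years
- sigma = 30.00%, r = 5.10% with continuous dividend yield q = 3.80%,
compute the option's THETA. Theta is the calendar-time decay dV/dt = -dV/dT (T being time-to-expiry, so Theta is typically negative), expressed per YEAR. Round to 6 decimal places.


Answer: Theta = -5.797321

Derivation:
d1 = -0.0269309904; d2 = -0.1769309904
phi(d1) = 0.3987976346; exp(-qT) = 0.9905449824; exp(-rT) = 0.9873309369
Theta = -S*exp(-qT)*phi(d1)*sigma/(2*sqrt(T)) + r*K*exp(-rT)*N(-d2) - q*S*exp(-qT)*N(-d1)
N(-d1) = 0.5107426121; N(-d2) = 0.5702187021; sqrt(T) = 0.5000000000
Term 1 = -53.4400 * 0.9905449824 * 0.3987976346 * 0.3000 / (2 * 0.5000000000) = -6.3330727990
Term 2 = 0.0510 * 54.4400 * 0.9873309369 * 0.5702187021 = 1.5631206311
Term 3 = -0.0380 * 53.4400 * 0.9905449824 * 0.5107426121 = -1.0273687271
Theta = -6.3330727990 + (1.5631206311) + (-1.0273687271) = -5.797321


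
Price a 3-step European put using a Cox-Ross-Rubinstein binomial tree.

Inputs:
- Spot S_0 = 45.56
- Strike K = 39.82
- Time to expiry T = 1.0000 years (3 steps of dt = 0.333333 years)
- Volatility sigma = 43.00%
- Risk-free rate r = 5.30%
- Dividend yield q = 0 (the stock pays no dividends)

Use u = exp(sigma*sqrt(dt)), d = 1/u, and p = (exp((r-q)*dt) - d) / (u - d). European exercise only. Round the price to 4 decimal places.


dt = T/N = 0.333333
u = exp(sigma*sqrt(dt)) = 1.281794; d = 1/u = 0.780157
p = (exp((r-q)*dt) - d) / (u - d) = 0.473783
Discount per step: exp(-r*dt) = 0.982488
Stock lattice S(k, i) with i counting down-moves:
  k=0: S(0,0) = 45.5600
  k=1: S(1,0) = 58.3985; S(1,1) = 35.5439
  k=2: S(2,0) = 74.8549; S(2,1) = 45.5600; S(2,2) = 27.7298
  k=3: S(3,0) = 95.9485; S(3,1) = 58.3985; S(3,2) = 35.5439; S(3,3) = 21.6336
Terminal payoffs V(N, i) = max(K - S_T, 0):
  V(3,0) = 0.000000; V(3,1) = 0.000000; V(3,2) = 4.276066; V(3,3) = 18.186386
Backward induction: V(k, i) = exp(-r*dt) * [p * V(k+1, i) + (1-p) * V(k+1, i+1)].
  V(2,0) = exp(-r*dt) * [p*0.000000 + (1-p)*0.000000] = 0.000000
  V(2,1) = exp(-r*dt) * [p*0.000000 + (1-p)*4.276066] = 2.210737
  V(2,2) = exp(-r*dt) * [p*4.276066 + (1-p)*18.186386] = 11.392856
  V(1,0) = exp(-r*dt) * [p*0.000000 + (1-p)*2.210737] = 1.142956
  V(1,1) = exp(-r*dt) * [p*2.210737 + (1-p)*11.392856] = 6.919202
  V(0,0) = exp(-r*dt) * [p*1.142956 + (1-p)*6.919202] = 4.109275

Answer: Price = V(0,0) = 4.1093


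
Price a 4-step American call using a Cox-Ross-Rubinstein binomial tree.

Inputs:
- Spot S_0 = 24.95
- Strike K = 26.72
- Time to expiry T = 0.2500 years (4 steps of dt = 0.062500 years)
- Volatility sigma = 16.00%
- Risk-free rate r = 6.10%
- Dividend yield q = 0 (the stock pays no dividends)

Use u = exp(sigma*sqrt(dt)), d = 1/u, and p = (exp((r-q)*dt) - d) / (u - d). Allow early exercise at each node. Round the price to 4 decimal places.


dt = T/N = 0.062500
u = exp(sigma*sqrt(dt)) = 1.040811; d = 1/u = 0.960789
p = (exp((r-q)*dt) - d) / (u - d) = 0.537736
Discount per step: exp(-r*dt) = 0.996195
Stock lattice S(k, i) with i counting down-moves:
  k=0: S(0,0) = 24.9500
  k=1: S(1,0) = 25.9682; S(1,1) = 23.9717
  k=2: S(2,0) = 27.0280; S(2,1) = 24.9500; S(2,2) = 23.0318
  k=3: S(3,0) = 28.1310; S(3,1) = 25.9682; S(3,2) = 23.9717; S(3,3) = 22.1287
  k=4: S(4,0) = 29.2791; S(4,1) = 27.0280; S(4,2) = 24.9500; S(4,3) = 23.0318; S(4,4) = 21.2610
Terminal payoffs V(N, i) = max(S_T - K, 0):
  V(4,0) = 2.559096; V(4,1) = 0.308012; V(4,2) = 0.000000; V(4,3) = 0.000000; V(4,4) = 0.000000
Backward induction: V(k, i) = exp(-r*dt) * [p * V(k+1, i) + (1-p) * V(k+1, i+1)]; then take max(V_cont, immediate exercise) for American.
  V(3,0) = exp(-r*dt) * [p*2.559096 + (1-p)*0.308012] = 1.512723; exercise = 1.411046; V(3,0) = max -> 1.512723
  V(3,1) = exp(-r*dt) * [p*0.308012 + (1-p)*0.000000] = 0.164999; exercise = 0.000000; V(3,1) = max -> 0.164999
  V(3,2) = exp(-r*dt) * [p*0.000000 + (1-p)*0.000000] = 0.000000; exercise = 0.000000; V(3,2) = max -> 0.000000
  V(3,3) = exp(-r*dt) * [p*0.000000 + (1-p)*0.000000] = 0.000000; exercise = 0.000000; V(3,3) = max -> 0.000000
  V(2,0) = exp(-r*dt) * [p*1.512723 + (1-p)*0.164999] = 0.886333; exercise = 0.308012; V(2,0) = max -> 0.886333
  V(2,1) = exp(-r*dt) * [p*0.164999 + (1-p)*0.000000] = 0.088388; exercise = 0.000000; V(2,1) = max -> 0.088388
  V(2,2) = exp(-r*dt) * [p*0.000000 + (1-p)*0.000000] = 0.000000; exercise = 0.000000; V(2,2) = max -> 0.000000
  V(1,0) = exp(-r*dt) * [p*0.886333 + (1-p)*0.088388] = 0.515502; exercise = 0.000000; V(1,0) = max -> 0.515502
  V(1,1) = exp(-r*dt) * [p*0.088388 + (1-p)*0.000000] = 0.047349; exercise = 0.000000; V(1,1) = max -> 0.047349
  V(0,0) = exp(-r*dt) * [p*0.515502 + (1-p)*0.047349] = 0.297954; exercise = 0.000000; V(0,0) = max -> 0.297954

Answer: Price = V(0,0) = 0.2980


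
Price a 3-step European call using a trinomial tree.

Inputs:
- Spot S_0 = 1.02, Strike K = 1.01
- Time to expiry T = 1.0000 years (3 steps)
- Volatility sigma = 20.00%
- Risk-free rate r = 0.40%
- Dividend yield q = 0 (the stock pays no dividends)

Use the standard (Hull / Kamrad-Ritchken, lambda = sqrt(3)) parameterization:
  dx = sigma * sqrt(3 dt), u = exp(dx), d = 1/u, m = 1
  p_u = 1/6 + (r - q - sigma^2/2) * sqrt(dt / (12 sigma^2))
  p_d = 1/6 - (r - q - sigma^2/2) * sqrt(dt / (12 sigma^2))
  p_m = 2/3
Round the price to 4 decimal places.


Answer: Price = V(0,0) = 0.0821

Derivation:
dt = T/N = 0.333333; dx = sigma*sqrt(3*dt) = 0.200000
u = exp(dx) = 1.221403; d = 1/u = 0.818731
p_u = 0.153333, p_m = 0.666667, p_d = 0.180000
Discount per step: exp(-r*dt) = 0.998668
Stock lattice S(k, j) with j the centered position index:
  k=0: S(0,+0) = 1.0200
  k=1: S(1,-1) = 0.8351; S(1,+0) = 1.0200; S(1,+1) = 1.2458
  k=2: S(2,-2) = 0.6837; S(2,-1) = 0.8351; S(2,+0) = 1.0200; S(2,+1) = 1.2458; S(2,+2) = 1.5217
  k=3: S(3,-3) = 0.5598; S(3,-2) = 0.6837; S(3,-1) = 0.8351; S(3,+0) = 1.0200; S(3,+1) = 1.2458; S(3,+2) = 1.5217; S(3,+3) = 1.8586
Terminal payoffs V(N, j) = max(S_T - K, 0):
  V(3,-3) = 0.000000; V(3,-2) = 0.000000; V(3,-1) = 0.000000; V(3,+0) = 0.010000; V(3,+1) = 0.235831; V(3,+2) = 0.511661; V(3,+3) = 0.848561
Backward induction: V(k, j) = exp(-r*dt) * [p_u * V(k+1, j+1) + p_m * V(k+1, j) + p_d * V(k+1, j-1)]
  V(2,-2) = exp(-r*dt) * [p_u*0.000000 + p_m*0.000000 + p_d*0.000000] = 0.000000
  V(2,-1) = exp(-r*dt) * [p_u*0.010000 + p_m*0.000000 + p_d*0.000000] = 0.001531
  V(2,+0) = exp(-r*dt) * [p_u*0.235831 + p_m*0.010000 + p_d*0.000000] = 0.042770
  V(2,+1) = exp(-r*dt) * [p_u*0.511661 + p_m*0.235831 + p_d*0.010000] = 0.237159
  V(2,+2) = exp(-r*dt) * [p_u*0.848561 + p_m*0.511661 + p_d*0.235831] = 0.512985
  V(1,-1) = exp(-r*dt) * [p_u*0.042770 + p_m*0.001531 + p_d*0.000000] = 0.007569
  V(1,+0) = exp(-r*dt) * [p_u*0.237159 + p_m*0.042770 + p_d*0.001531] = 0.065067
  V(1,+1) = exp(-r*dt) * [p_u*0.512985 + p_m*0.237159 + p_d*0.042770] = 0.244137
  V(0,+0) = exp(-r*dt) * [p_u*0.244137 + p_m*0.065067 + p_d*0.007569] = 0.082065


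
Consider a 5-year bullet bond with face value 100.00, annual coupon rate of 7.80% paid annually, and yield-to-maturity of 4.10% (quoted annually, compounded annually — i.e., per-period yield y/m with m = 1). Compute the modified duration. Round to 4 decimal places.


Coupon per period c = face * coupon_rate / m = 7.800000
Periods per year m = 1; per-period yield y/m = 0.041000
Number of cashflows N = 5
Cashflows (t years, CF_t, discount factor 1/(1+y/m)^(m*t), PV):
  t = 1.0000: CF_t = 7.800000, DF = 0.960615, PV = 7.492795
  t = 2.0000: CF_t = 7.800000, DF = 0.922781, PV = 7.197690
  t = 3.0000: CF_t = 7.800000, DF = 0.886437, PV = 6.914208
  t = 4.0000: CF_t = 7.800000, DF = 0.851524, PV = 6.641890
  t = 5.0000: CF_t = 107.800000, DF = 0.817987, PV = 88.178989
Price P = sum_t PV_t = 116.425572
First compute Macaulay numerator sum_t t * PV_t:
  t * PV_t at t = 1.0000: 7.492795
  t * PV_t at t = 2.0000: 14.395380
  t * PV_t at t = 3.0000: 20.742623
  t * PV_t at t = 4.0000: 26.567560
  t * PV_t at t = 5.0000: 440.894943
Macaulay duration D = 510.093302 / 116.425572 = 4.381282
Modified duration = D / (1 + y/m) = 4.381282 / (1 + 0.041000) = 4.208725

Answer: Modified duration = 4.2087


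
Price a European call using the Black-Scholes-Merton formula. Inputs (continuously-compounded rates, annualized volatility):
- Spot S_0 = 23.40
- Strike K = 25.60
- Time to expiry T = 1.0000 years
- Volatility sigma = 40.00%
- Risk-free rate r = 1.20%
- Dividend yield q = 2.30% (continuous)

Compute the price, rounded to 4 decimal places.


d1 = (ln(S/K) + (r - q + 0.5*sigma^2) * T) / (sigma * sqrt(T)) = -0.05214082
d2 = d1 - sigma * sqrt(T) = -0.45214082
exp(-rT) = 0.98807171; exp(-qT) = 0.97726248
C = S_0 * exp(-qT) * N(d1) - K * exp(-rT) * N(d2)
N(d1) = 0.47920824; N(d2) = 0.32558377
C = 23.4000 * 0.97726248 * 0.47920824 - 25.6000 * 0.98807171 * 0.32558377 = 2.7230

Answer: Price = 2.7230


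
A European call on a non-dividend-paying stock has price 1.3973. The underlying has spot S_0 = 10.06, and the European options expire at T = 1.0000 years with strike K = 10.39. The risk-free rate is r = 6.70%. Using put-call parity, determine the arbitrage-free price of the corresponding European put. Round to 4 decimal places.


Answer: Put price = 1.0540

Derivation:
Put-call parity: C - P = S_0 * exp(-qT) - K * exp(-rT).
S_0 * exp(-qT) = 10.0600 * 1.00000000 = 10.06000000
K * exp(-rT) = 10.3900 * 0.93519520 = 9.71667814
P = C - S*exp(-qT) + K*exp(-rT)
P = 1.3973 - 10.06000000 + 9.71667814 = 1.0540


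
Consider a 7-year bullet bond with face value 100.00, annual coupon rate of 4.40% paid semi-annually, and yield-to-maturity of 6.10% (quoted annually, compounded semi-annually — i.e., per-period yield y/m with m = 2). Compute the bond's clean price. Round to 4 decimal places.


Answer: Price = 90.4310

Derivation:
Coupon per period c = face * coupon_rate / m = 2.200000
Periods per year m = 2; per-period yield y/m = 0.030500
Number of cashflows N = 14
Cashflows (t years, CF_t, discount factor 1/(1+y/m)^(m*t), PV):
  t = 0.5000: CF_t = 2.200000, DF = 0.970403, PV = 2.134886
  t = 1.0000: CF_t = 2.200000, DF = 0.941681, PV = 2.071699
  t = 1.5000: CF_t = 2.200000, DF = 0.913810, PV = 2.010382
  t = 2.0000: CF_t = 2.200000, DF = 0.886764, PV = 1.950881
  t = 2.5000: CF_t = 2.200000, DF = 0.860518, PV = 1.893140
  t = 3.0000: CF_t = 2.200000, DF = 0.835049, PV = 1.837108
  t = 3.5000: CF_t = 2.200000, DF = 0.810334, PV = 1.782735
  t = 4.0000: CF_t = 2.200000, DF = 0.786350, PV = 1.729971
  t = 4.5000: CF_t = 2.200000, DF = 0.763076, PV = 1.678768
  t = 5.0000: CF_t = 2.200000, DF = 0.740491, PV = 1.629081
  t = 5.5000: CF_t = 2.200000, DF = 0.718575, PV = 1.580865
  t = 6.0000: CF_t = 2.200000, DF = 0.697307, PV = 1.534075
  t = 6.5000: CF_t = 2.200000, DF = 0.676669, PV = 1.488671
  t = 7.0000: CF_t = 102.200000, DF = 0.656641, PV = 67.108719
Price P = sum_t PV_t = 90.430981


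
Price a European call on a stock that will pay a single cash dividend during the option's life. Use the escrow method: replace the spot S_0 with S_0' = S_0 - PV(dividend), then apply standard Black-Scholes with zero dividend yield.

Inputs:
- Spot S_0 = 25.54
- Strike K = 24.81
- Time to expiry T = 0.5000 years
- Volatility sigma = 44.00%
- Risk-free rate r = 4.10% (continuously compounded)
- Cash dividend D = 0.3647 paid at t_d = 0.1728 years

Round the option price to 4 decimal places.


PV(D) = D * exp(-r * t_d) = 0.3647 * 0.99294024 = 0.36212530
S_0' = S_0 - PV(D) = 25.5400 - 0.36212530 = 25.17787470
d1 = (ln(S_0'/K) + (r + sigma^2/2)*T) / (sigma*sqrt(T)) = 0.26876108
d2 = d1 - sigma*sqrt(T) = -0.04236591
exp(-rT) = 0.97970870
N(d1) = 0.60594323; N(d2) = 0.48310350
C = S_0' * N(d1) - K * exp(-rT) * N(d2) = 25.17787470 * 0.60594323 - 24.8100 * 0.97970870 * 0.48310350 = 3.5138

Answer: Price = 3.5138


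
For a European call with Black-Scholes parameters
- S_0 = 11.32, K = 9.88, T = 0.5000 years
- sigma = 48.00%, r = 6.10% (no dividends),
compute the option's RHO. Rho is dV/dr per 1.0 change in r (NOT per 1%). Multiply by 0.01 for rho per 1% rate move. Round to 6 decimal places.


d1 = 0.6604334940; d2 = 0.3210222390
phi(d1) = 0.3207719857; exp(-qT) = 1.0000000000; exp(-rT) = 0.9699604321
N(d2) = 0.6259032311
Rho = K*T*exp(-rT)*N(d2) = 9.8800 * 0.5000 * 0.9699604321 * 0.6259032311 = 2.999081

Answer: Rho = 2.999081


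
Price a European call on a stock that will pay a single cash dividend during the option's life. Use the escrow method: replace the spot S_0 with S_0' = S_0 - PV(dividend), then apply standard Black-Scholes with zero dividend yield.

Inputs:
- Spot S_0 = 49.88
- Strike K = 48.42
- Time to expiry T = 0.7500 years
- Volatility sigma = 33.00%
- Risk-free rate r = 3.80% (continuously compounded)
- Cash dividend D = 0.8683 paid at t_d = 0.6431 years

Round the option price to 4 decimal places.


Answer: Price = 6.5018

Derivation:
PV(D) = D * exp(-r * t_d) = 0.8683 * 0.97585839 = 0.84733784
S_0' = S_0 - PV(D) = 49.8800 - 0.84733784 = 49.03266216
d1 = (ln(S_0'/K) + (r + sigma^2/2)*T) / (sigma*sqrt(T)) = 0.28661487
d2 = d1 - sigma*sqrt(T) = 0.00082648
exp(-rT) = 0.97190229
N(d1) = 0.61279639; N(d2) = 0.50032972
C = S_0' * N(d1) - K * exp(-rT) * N(d2) = 49.03266216 * 0.61279639 - 48.4200 * 0.97190229 * 0.50032972 = 6.5018


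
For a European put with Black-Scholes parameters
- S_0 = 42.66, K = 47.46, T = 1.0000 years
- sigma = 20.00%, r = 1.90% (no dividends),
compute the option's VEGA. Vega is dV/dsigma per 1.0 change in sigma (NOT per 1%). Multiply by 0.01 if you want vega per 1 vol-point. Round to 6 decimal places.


Answer: Vega = 16.073276

Derivation:
d1 = -0.3381276898; d2 = -0.5381276898
phi(d1) = 0.3767762758; exp(-qT) = 1.0000000000; exp(-rT) = 0.9811793622
Vega = S * exp(-qT) * phi(d1) * sqrt(T) = 42.6600 * 1.0000000000 * 0.3767762758 * 1.0000000000 = 16.073276


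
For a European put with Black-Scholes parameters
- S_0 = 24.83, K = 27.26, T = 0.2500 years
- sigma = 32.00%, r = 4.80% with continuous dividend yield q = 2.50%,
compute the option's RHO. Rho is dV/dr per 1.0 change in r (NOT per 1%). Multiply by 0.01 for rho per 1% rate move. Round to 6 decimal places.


Answer: Rho = -4.948405

Derivation:
d1 = -0.4676114172; d2 = -0.6276114172
phi(d1) = 0.3576255635; exp(-qT) = 0.9937694906; exp(-rT) = 0.9880717129
N(-d2) = 0.7348707362
Rho = -K*T*exp(-rT)*N(-d2) = -27.2600 * 0.2500 * 0.9880717129 * 0.7348707362 = -4.948405


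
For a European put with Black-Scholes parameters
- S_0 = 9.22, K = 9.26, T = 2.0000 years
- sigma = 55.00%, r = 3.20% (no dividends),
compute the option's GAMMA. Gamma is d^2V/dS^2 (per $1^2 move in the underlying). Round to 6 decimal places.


Answer: Gamma = 0.049914

Derivation:
d1 = 0.4656246586; d2 = -0.3121928007
phi(d1) = 0.3579572567; exp(-qT) = 1.0000000000; exp(-rT) = 0.9380049995
Gamma = exp(-qT) * phi(d1) / (S * sigma * sqrt(T)) = 1.0000000000 * 0.3579572567 / (9.2200 * 0.5500 * 1.4142135624) = 0.049914


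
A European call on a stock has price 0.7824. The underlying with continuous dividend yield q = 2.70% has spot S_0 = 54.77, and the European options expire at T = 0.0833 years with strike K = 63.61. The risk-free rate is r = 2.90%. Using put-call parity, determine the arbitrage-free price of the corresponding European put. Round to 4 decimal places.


Put-call parity: C - P = S_0 * exp(-qT) - K * exp(-rT).
S_0 * exp(-qT) = 54.7700 * 0.99775343 = 54.64695521
K * exp(-rT) = 63.6100 * 0.99758722 = 63.45652278
P = C - S*exp(-qT) + K*exp(-rT)
P = 0.7824 - 54.64695521 + 63.45652278 = 9.5920

Answer: Put price = 9.5920


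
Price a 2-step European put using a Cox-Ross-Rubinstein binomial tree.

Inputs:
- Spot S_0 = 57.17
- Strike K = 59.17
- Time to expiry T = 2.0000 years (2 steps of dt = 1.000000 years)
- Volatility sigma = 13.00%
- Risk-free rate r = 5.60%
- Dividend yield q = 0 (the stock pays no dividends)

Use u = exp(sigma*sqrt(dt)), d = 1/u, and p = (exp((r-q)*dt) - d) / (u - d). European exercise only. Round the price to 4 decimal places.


Answer: Price = V(0,0) = 2.0764

Derivation:
dt = T/N = 1.000000
u = exp(sigma*sqrt(dt)) = 1.138828; d = 1/u = 0.878095
p = (exp((r-q)*dt) - d) / (u - d) = 0.688452
Discount per step: exp(-r*dt) = 0.945539
Stock lattice S(k, i) with i counting down-moves:
  k=0: S(0,0) = 57.1700
  k=1: S(1,0) = 65.1068; S(1,1) = 50.2007
  k=2: S(2,0) = 74.1455; S(2,1) = 57.1700; S(2,2) = 44.0810
Terminal payoffs V(N, i) = max(K - S_T, 0):
  V(2,0) = 0.000000; V(2,1) = 2.000000; V(2,2) = 15.088981
Backward induction: V(k, i) = exp(-r*dt) * [p * V(k+1, i) + (1-p) * V(k+1, i+1)].
  V(1,0) = exp(-r*dt) * [p*0.000000 + (1-p)*2.000000] = 0.589161
  V(1,1) = exp(-r*dt) * [p*2.000000 + (1-p)*15.088981] = 5.746835
  V(0,0) = exp(-r*dt) * [p*0.589161 + (1-p)*5.746835] = 2.076424


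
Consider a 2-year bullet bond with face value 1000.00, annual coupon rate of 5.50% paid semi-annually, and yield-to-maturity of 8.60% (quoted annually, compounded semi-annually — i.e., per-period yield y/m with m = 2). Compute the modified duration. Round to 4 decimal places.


Answer: Modified duration = 1.8394

Derivation:
Coupon per period c = face * coupon_rate / m = 27.500000
Periods per year m = 2; per-period yield y/m = 0.043000
Number of cashflows N = 4
Cashflows (t years, CF_t, discount factor 1/(1+y/m)^(m*t), PV):
  t = 0.5000: CF_t = 27.500000, DF = 0.958773, PV = 26.366251
  t = 1.0000: CF_t = 27.500000, DF = 0.919245, PV = 25.279244
  t = 1.5000: CF_t = 27.500000, DF = 0.881347, PV = 24.237051
  t = 2.0000: CF_t = 1027.500000, DF = 0.845012, PV = 868.249610
Price P = sum_t PV_t = 944.132155
First compute Macaulay numerator sum_t t * PV_t:
  t * PV_t at t = 0.5000: 13.183126
  t * PV_t at t = 1.0000: 25.279244
  t * PV_t at t = 1.5000: 36.355576
  t * PV_t at t = 2.0000: 1736.499220
Macaulay duration D = 1811.317165 / 944.132155 = 1.918500
Modified duration = D / (1 + y/m) = 1.918500 / (1 + 0.043000) = 1.839405


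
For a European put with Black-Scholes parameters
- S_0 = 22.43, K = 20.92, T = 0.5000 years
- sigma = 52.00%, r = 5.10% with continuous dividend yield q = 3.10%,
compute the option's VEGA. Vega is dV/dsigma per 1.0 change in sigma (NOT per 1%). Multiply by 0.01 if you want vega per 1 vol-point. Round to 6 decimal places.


d1 = 0.4005860796; d2 = 0.0328905534
phi(d1) = 0.3681837529; exp(-qT) = 0.9846195068; exp(-rT) = 0.9748223790
Vega = S * exp(-qT) * phi(d1) * sqrt(T) = 22.4300 * 0.9846195068 * 0.3681837529 * 0.7071067812 = 5.749728

Answer: Vega = 5.749728


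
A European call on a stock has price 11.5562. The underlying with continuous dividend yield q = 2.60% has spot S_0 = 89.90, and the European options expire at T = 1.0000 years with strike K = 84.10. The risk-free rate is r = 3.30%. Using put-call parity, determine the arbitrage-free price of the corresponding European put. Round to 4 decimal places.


Answer: Put price = 5.3335

Derivation:
Put-call parity: C - P = S_0 * exp(-qT) - K * exp(-rT).
S_0 * exp(-qT) = 89.9000 * 0.97433509 = 87.59272456
K * exp(-rT) = 84.1000 * 0.96753856 = 81.36999286
P = C - S*exp(-qT) + K*exp(-rT)
P = 11.5562 - 87.59272456 + 81.36999286 = 5.3335


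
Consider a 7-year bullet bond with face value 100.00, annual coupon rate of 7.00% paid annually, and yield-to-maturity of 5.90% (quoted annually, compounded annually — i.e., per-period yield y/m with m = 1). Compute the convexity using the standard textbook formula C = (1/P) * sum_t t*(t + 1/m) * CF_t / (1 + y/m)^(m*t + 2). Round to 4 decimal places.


Coupon per period c = face * coupon_rate / m = 7.000000
Periods per year m = 1; per-period yield y/m = 0.059000
Number of cashflows N = 7
Cashflows (t years, CF_t, discount factor 1/(1+y/m)^(m*t), PV):
  t = 1.0000: CF_t = 7.000000, DF = 0.944287, PV = 6.610009
  t = 2.0000: CF_t = 7.000000, DF = 0.891678, PV = 6.241746
  t = 3.0000: CF_t = 7.000000, DF = 0.842000, PV = 5.894000
  t = 4.0000: CF_t = 7.000000, DF = 0.795090, PV = 5.565628
  t = 5.0000: CF_t = 7.000000, DF = 0.750793, PV = 5.255551
  t = 6.0000: CF_t = 7.000000, DF = 0.708964, PV = 4.962749
  t = 7.0000: CF_t = 107.000000, DF = 0.669466, PV = 71.632821
Price P = sum_t PV_t = 106.162505
Convexity numerator sum_t t*(t + 1/m) * CF_t / (1+y/m)^(m*t + 2):
  t = 1.0000: term = 11.788001
  t = 2.0000: term = 33.393770
  t = 3.0000: term = 63.066610
  t = 4.0000: term = 99.254973
  t = 5.0000: term = 140.587780
  t = 6.0000: term = 185.857311
  t = 7.0000: term = 3576.911243
Convexity = (1/P) * sum = 4110.859687 / 106.162505 = 38.722331

Answer: Convexity = 38.7223


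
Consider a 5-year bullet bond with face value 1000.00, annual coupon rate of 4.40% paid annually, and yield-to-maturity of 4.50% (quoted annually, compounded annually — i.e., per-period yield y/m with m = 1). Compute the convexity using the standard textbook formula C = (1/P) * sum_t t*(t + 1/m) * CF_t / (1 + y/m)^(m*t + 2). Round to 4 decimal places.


Coupon per period c = face * coupon_rate / m = 44.000000
Periods per year m = 1; per-period yield y/m = 0.045000
Number of cashflows N = 5
Cashflows (t years, CF_t, discount factor 1/(1+y/m)^(m*t), PV):
  t = 1.0000: CF_t = 44.000000, DF = 0.956938, PV = 42.105263
  t = 2.0000: CF_t = 44.000000, DF = 0.915730, PV = 40.292118
  t = 3.0000: CF_t = 44.000000, DF = 0.876297, PV = 38.557051
  t = 4.0000: CF_t = 44.000000, DF = 0.838561, PV = 36.896699
  t = 5.0000: CF_t = 1044.000000, DF = 0.802451, PV = 837.758893
Price P = sum_t PV_t = 995.610023
Convexity numerator sum_t t*(t + 1/m) * CF_t / (1+y/m)^(m*t + 2):
  t = 1.0000: term = 77.114101
  t = 2.0000: term = 221.380195
  t = 3.0000: term = 423.694153
  t = 4.0000: term = 675.748250
  t = 5.0000: term = 23014.827295
Convexity = (1/P) * sum = 24412.763993 / 995.610023 = 24.520408

Answer: Convexity = 24.5204


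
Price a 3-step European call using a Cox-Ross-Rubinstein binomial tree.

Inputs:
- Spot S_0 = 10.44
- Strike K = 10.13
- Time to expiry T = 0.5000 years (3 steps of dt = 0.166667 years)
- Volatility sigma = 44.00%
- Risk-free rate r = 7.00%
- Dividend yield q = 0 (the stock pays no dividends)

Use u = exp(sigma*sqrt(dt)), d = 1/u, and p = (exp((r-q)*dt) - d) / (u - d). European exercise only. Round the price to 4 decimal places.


dt = T/N = 0.166667
u = exp(sigma*sqrt(dt)) = 1.196774; d = 1/u = 0.835580
p = (exp((r-q)*dt) - d) / (u - d) = 0.487703
Discount per step: exp(-r*dt) = 0.988401
Stock lattice S(k, i) with i counting down-moves:
  k=0: S(0,0) = 10.4400
  k=1: S(1,0) = 12.4943; S(1,1) = 8.7235
  k=2: S(2,0) = 14.9529; S(2,1) = 10.4400; S(2,2) = 7.2891
  k=3: S(3,0) = 17.8952; S(3,1) = 12.4943; S(3,2) = 8.7235; S(3,3) = 6.0907
Terminal payoffs V(N, i) = max(S_T - K, 0):
  V(3,0) = 7.765197; V(3,1) = 2.364316; V(3,2) = 0.000000; V(3,3) = 0.000000
Backward induction: V(k, i) = exp(-r*dt) * [p * V(k+1, i) + (1-p) * V(k+1, i+1)].
  V(2,0) = exp(-r*dt) * [p*7.765197 + (1-p)*2.364316] = 4.940364
  V(2,1) = exp(-r*dt) * [p*2.364316 + (1-p)*0.000000] = 1.139708
  V(2,2) = exp(-r*dt) * [p*0.000000 + (1-p)*0.000000] = 0.000000
  V(1,0) = exp(-r*dt) * [p*4.940364 + (1-p)*1.139708] = 2.958579
  V(1,1) = exp(-r*dt) * [p*1.139708 + (1-p)*0.000000] = 0.549392
  V(0,0) = exp(-r*dt) * [p*2.958579 + (1-p)*0.549392] = 1.704358

Answer: Price = V(0,0) = 1.7044


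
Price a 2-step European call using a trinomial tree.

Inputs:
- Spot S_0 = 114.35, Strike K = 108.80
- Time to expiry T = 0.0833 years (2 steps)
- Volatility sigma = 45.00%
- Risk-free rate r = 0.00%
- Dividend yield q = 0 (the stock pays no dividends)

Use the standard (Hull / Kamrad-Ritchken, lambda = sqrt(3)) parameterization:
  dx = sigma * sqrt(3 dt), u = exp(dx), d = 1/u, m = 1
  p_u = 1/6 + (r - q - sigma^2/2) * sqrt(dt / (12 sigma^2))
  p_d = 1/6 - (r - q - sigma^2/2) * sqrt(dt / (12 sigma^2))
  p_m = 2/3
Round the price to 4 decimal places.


dt = T/N = 0.041650; dx = sigma*sqrt(3*dt) = 0.159067
u = exp(dx) = 1.172417; d = 1/u = 0.852939
p_u = 0.153411, p_m = 0.666667, p_d = 0.179922
Discount per step: exp(-r*dt) = 1.000000
Stock lattice S(k, j) with j the centered position index:
  k=0: S(0,+0) = 114.3500
  k=1: S(1,-1) = 97.5336; S(1,+0) = 114.3500; S(1,+1) = 134.0659
  k=2: S(2,-2) = 83.1902; S(2,-1) = 97.5336; S(2,+0) = 114.3500; S(2,+1) = 134.0659; S(2,+2) = 157.1811
Terminal payoffs V(N, j) = max(S_T - K, 0):
  V(2,-2) = 0.000000; V(2,-1) = 0.000000; V(2,+0) = 5.550000; V(2,+1) = 25.265853; V(2,+2) = 48.381050
Backward induction: V(k, j) = exp(-r*dt) * [p_u * V(k+1, j+1) + p_m * V(k+1, j) + p_d * V(k+1, j-1)]
  V(1,-1) = exp(-r*dt) * [p_u*5.550000 + p_m*0.000000 + p_d*0.000000] = 0.851431
  V(1,+0) = exp(-r*dt) * [p_u*25.265853 + p_m*5.550000 + p_d*0.000000] = 7.576062
  V(1,+1) = exp(-r*dt) * [p_u*48.381050 + p_m*25.265853 + p_d*5.550000] = 25.264659
  V(0,+0) = exp(-r*dt) * [p_u*25.264659 + p_m*7.576062 + p_d*0.851431] = 9.079777

Answer: Price = V(0,0) = 9.0798


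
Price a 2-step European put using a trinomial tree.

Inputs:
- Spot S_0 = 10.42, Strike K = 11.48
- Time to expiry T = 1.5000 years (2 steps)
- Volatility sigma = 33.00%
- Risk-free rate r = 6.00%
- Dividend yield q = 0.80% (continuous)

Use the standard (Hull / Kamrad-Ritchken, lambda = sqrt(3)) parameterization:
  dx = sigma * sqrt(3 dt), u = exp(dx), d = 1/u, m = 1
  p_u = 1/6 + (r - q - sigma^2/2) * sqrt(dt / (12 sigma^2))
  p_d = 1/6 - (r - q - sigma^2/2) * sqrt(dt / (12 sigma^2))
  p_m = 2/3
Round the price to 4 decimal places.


Answer: Price = V(0,0) = 1.7350

Derivation:
dt = T/N = 0.750000; dx = sigma*sqrt(3*dt) = 0.495000
u = exp(dx) = 1.640498; d = 1/u = 0.609571
p_u = 0.164811, p_m = 0.666667, p_d = 0.168523
Discount per step: exp(-r*dt) = 0.955997
Stock lattice S(k, j) with j the centered position index:
  k=0: S(0,+0) = 10.4200
  k=1: S(1,-1) = 6.3517; S(1,+0) = 10.4200; S(1,+1) = 17.0940
  k=2: S(2,-2) = 3.8718; S(2,-1) = 6.3517; S(2,+0) = 10.4200; S(2,+1) = 17.0940; S(2,+2) = 28.0427
Terminal payoffs V(N, j) = max(K - S_T, 0):
  V(2,-2) = 7.608171; V(2,-1) = 5.128271; V(2,+0) = 1.060000; V(2,+1) = 0.000000; V(2,+2) = 0.000000
Backward induction: V(k, j) = exp(-r*dt) * [p_u * V(k+1, j+1) + p_m * V(k+1, j) + p_d * V(k+1, j-1)]
  V(1,-1) = exp(-r*dt) * [p_u*1.060000 + p_m*5.128271 + p_d*7.608171] = 4.661153
  V(1,+0) = exp(-r*dt) * [p_u*0.000000 + p_m*1.060000 + p_d*5.128271] = 1.501773
  V(1,+1) = exp(-r*dt) * [p_u*0.000000 + p_m*0.000000 + p_d*1.060000] = 0.170774
  V(0,+0) = exp(-r*dt) * [p_u*0.170774 + p_m*1.501773 + p_d*4.661153] = 1.734981
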